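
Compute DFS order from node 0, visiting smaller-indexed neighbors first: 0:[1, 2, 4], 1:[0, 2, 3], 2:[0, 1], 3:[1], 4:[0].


DFS stack-based: start with [0]
Visit order: [0, 1, 2, 3, 4]


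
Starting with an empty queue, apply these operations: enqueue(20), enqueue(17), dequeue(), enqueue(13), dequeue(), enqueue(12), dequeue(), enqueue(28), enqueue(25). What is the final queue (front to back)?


enqueue(20) -> [20]
enqueue(17) -> [20, 17]
dequeue() returns 20 -> [17]
enqueue(13) -> [17, 13]
dequeue() returns 17 -> [13]
enqueue(12) -> [13, 12]
dequeue() returns 13 -> [12]
enqueue(28) -> [12, 28]
enqueue(25) -> [12, 28, 25]
Final queue (front to back): [12, 28, 25]


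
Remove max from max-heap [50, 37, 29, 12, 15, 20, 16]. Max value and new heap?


Max = 50
Replace root with last, heapify down
Resulting heap: [37, 16, 29, 12, 15, 20]


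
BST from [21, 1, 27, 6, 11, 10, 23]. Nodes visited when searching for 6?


BST root = 21
Search for 6: compare at each node
Path: [21, 1, 6]


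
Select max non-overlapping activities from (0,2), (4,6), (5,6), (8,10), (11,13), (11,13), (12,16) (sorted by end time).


Greedy: pick earliest-ending, then skip overlaps.
Selected (4 activities): [(0, 2), (4, 6), (8, 10), (11, 13)]


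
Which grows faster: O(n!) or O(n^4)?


quartic grows slower than factorial
O(n^4) is asymptotically smaller; O(n!) grows faster


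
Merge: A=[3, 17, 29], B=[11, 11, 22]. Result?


Compare heads, take smaller each step.
Merged: [3, 11, 11, 17, 22, 29]


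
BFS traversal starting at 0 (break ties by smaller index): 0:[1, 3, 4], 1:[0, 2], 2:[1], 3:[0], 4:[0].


BFS queue: start with [0]
Visit order: [0, 1, 3, 4, 2]


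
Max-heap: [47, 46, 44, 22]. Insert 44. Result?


Append 44: [47, 46, 44, 22, 44]
Bubble up: no swaps needed
Result: [47, 46, 44, 22, 44]


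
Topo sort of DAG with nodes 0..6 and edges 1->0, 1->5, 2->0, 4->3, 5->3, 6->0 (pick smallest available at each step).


Kahn's algorithm, process smallest node first
Order: [1, 2, 4, 5, 3, 6, 0]


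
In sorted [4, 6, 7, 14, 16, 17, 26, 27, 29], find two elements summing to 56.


Two pointers: lo=0, hi=8
Found pair: (27, 29) summing to 56


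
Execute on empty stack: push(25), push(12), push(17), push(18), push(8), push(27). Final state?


push(25) -> [25]
push(12) -> [25, 12]
push(17) -> [25, 12, 17]
push(18) -> [25, 12, 17, 18]
push(8) -> [25, 12, 17, 18, 8]
push(27) -> [25, 12, 17, 18, 8, 27]
Final stack (bottom to top): [25, 12, 17, 18, 8, 27]


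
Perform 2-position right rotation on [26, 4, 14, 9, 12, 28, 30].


Right rotate by 2: [28, 30, 26, 4, 14, 9, 12]


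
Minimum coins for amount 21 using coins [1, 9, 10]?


dp[0]=0; dp[i]=1+min(dp[i-c] for c in coins)
...dp[16]=7, dp[17]=8, dp[18]=2, dp[19]=2, dp[20]=2, dp[21]=3
Minimum coins for 21 = 3


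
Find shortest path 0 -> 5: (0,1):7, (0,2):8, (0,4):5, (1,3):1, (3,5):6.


Dijkstra from 0:
Distances: {0: 0, 1: 7, 2: 8, 3: 8, 4: 5, 5: 14}
Shortest distance to 5 = 14, path = [0, 1, 3, 5]


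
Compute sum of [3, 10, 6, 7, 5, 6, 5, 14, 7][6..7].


Prefix sums: [0, 3, 13, 19, 26, 31, 37, 42, 56, 63]
Sum[6..7] = prefix[8] - prefix[6] = 56 - 37 = 19


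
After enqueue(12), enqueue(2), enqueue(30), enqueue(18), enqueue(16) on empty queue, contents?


enqueue(12) -> [12]
enqueue(2) -> [12, 2]
enqueue(30) -> [12, 2, 30]
enqueue(18) -> [12, 2, 30, 18]
enqueue(16) -> [12, 2, 30, 18, 16]
Final queue (front to back): [12, 2, 30, 18, 16]


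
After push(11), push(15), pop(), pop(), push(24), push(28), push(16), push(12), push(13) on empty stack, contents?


push(11) -> [11]
push(15) -> [11, 15]
pop() returns 15 -> [11]
pop() returns 11 -> []
push(24) -> [24]
push(28) -> [24, 28]
push(16) -> [24, 28, 16]
push(12) -> [24, 28, 16, 12]
push(13) -> [24, 28, 16, 12, 13]
Final stack (bottom to top): [24, 28, 16, 12, 13]


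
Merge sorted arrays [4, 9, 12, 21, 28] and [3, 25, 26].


Compare heads, take smaller each step.
Merged: [3, 4, 9, 12, 21, 25, 26, 28]


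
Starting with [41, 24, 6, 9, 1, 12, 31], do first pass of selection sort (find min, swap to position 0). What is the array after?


After one pass: [1, 24, 6, 9, 41, 12, 31]


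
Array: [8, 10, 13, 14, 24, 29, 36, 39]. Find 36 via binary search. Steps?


Search for 36:
[0,7] mid=3 arr[3]=14
[4,7] mid=5 arr[5]=29
[6,7] mid=6 arr[6]=36
Total: 3 comparisons


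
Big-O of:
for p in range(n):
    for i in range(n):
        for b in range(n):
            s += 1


Per nesting level: O(n) * O(n) * O(n) = O(n^3)
Complexity: O(n^3)


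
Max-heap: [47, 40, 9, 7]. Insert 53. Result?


Append 53: [47, 40, 9, 7, 53]
Bubble up: swap idx 4(53) with idx 1(40); swap idx 1(53) with idx 0(47)
Result: [53, 47, 9, 7, 40]


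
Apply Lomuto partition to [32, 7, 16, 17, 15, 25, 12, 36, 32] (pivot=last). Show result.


Elements <= 32 go left of pivot.
Result: [32, 7, 16, 17, 15, 25, 12, 32, 36], pivot at index 7


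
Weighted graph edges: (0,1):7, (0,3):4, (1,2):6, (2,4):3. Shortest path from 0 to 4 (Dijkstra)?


Dijkstra from 0:
Distances: {0: 0, 1: 7, 2: 13, 3: 4, 4: 16}
Shortest distance to 4 = 16, path = [0, 1, 2, 4]


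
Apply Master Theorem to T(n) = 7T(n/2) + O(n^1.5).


a=7, b=2, c=1.5. log_2(7)=2.807 > c=1.5. Case 1: O(n^log_b(a)) = O(n^2.807)
Complexity: O(n^2.807)


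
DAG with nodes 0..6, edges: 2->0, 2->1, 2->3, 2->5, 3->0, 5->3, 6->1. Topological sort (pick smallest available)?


Kahn's algorithm, process smallest node first
Order: [2, 4, 5, 3, 0, 6, 1]


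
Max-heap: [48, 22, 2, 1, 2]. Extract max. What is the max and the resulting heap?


Max = 48
Replace root with last, heapify down
Resulting heap: [22, 2, 2, 1]


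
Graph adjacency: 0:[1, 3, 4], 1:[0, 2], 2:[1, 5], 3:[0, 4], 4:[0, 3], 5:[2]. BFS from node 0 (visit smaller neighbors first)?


BFS queue: start with [0]
Visit order: [0, 1, 3, 4, 2, 5]


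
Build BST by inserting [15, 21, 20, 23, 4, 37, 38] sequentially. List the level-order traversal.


Root = 15; build tree by BST insertion.
Level-Order traversal: [15, 4, 21, 20, 23, 37, 38]


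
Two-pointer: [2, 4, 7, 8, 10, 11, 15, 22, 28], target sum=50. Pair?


Two pointers: lo=0, hi=8
Found pair: (22, 28) summing to 50


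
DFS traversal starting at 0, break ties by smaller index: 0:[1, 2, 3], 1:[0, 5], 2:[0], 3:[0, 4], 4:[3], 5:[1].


DFS stack-based: start with [0]
Visit order: [0, 1, 5, 2, 3, 4]


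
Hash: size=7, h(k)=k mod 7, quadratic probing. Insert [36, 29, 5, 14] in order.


Insertions: 36->slot 1; 29->slot 2; 5->slot 5; 14->slot 0
Table: [14, 36, 29, None, None, 5, None]


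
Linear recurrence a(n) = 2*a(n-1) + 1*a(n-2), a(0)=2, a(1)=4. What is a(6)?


Build bottom-up:
...a(4)=58, a(5)=140, a(6)=2*140+1*58=338


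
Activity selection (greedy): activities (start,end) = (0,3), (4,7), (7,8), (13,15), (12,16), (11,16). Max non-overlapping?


Greedy: pick earliest-ending, then skip overlaps.
Selected (4 activities): [(0, 3), (4, 7), (7, 8), (13, 15)]


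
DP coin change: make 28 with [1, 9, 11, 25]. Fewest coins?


dp[0]=0; dp[i]=1+min(dp[i-c] for c in coins)
...dp[23]=3, dp[24]=4, dp[25]=1, dp[26]=2, dp[27]=3, dp[28]=4
Minimum coins for 28 = 4


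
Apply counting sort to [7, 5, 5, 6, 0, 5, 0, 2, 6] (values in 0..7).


Count array: [2, 0, 1, 0, 0, 3, 2, 1]
Reconstruct: [0, 0, 2, 5, 5, 5, 6, 6, 7]


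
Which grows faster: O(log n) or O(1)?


constant grows slower than logarithmic
O(1) is asymptotically smaller; O(log n) grows faster


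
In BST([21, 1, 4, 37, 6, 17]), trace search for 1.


BST root = 21
Search for 1: compare at each node
Path: [21, 1]


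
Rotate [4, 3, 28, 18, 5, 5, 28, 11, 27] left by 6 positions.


Left rotate by 6: [28, 11, 27, 4, 3, 28, 18, 5, 5]


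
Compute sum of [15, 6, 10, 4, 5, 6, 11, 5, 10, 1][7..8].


Prefix sums: [0, 15, 21, 31, 35, 40, 46, 57, 62, 72, 73]
Sum[7..8] = prefix[9] - prefix[7] = 72 - 57 = 15


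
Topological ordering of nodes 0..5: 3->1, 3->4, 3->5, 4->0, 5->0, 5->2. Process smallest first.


Kahn's algorithm, process smallest node first
Order: [3, 1, 4, 5, 0, 2]


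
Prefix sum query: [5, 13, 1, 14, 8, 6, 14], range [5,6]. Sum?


Prefix sums: [0, 5, 18, 19, 33, 41, 47, 61]
Sum[5..6] = prefix[7] - prefix[5] = 61 - 41 = 20


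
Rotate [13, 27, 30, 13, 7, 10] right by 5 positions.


Right rotate by 5: [27, 30, 13, 7, 10, 13]


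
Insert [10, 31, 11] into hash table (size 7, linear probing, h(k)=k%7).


Insertions: 10->slot 3; 31->slot 4; 11->slot 5
Table: [None, None, None, 10, 31, 11, None]


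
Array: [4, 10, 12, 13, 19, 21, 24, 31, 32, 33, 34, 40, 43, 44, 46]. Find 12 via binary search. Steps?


Search for 12:
[0,14] mid=7 arr[7]=31
[0,6] mid=3 arr[3]=13
[0,2] mid=1 arr[1]=10
[2,2] mid=2 arr[2]=12
Total: 4 comparisons


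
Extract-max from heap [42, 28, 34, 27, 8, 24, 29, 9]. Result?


Max = 42
Replace root with last, heapify down
Resulting heap: [34, 28, 29, 27, 8, 24, 9]


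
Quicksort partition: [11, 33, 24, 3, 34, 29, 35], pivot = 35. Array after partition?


Elements <= 35 go left of pivot.
Result: [11, 33, 24, 3, 34, 29, 35], pivot at index 6


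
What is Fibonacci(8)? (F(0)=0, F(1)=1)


F(n)=F(n-1)+F(n-2)
...F(6)=8, F(7)=13, F(8)=21


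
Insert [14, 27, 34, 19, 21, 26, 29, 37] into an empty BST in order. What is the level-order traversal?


Root = 14; build tree by BST insertion.
Level-Order traversal: [14, 27, 19, 34, 21, 29, 37, 26]


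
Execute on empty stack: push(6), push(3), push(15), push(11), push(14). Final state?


push(6) -> [6]
push(3) -> [6, 3]
push(15) -> [6, 3, 15]
push(11) -> [6, 3, 15, 11]
push(14) -> [6, 3, 15, 11, 14]
Final stack (bottom to top): [6, 3, 15, 11, 14]


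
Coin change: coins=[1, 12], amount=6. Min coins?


dp[0]=0; dp[i]=1+min(dp[i-c] for c in coins)
...dp[1]=1, dp[2]=2, dp[3]=3, dp[4]=4, dp[5]=5, dp[6]=6
Minimum coins for 6 = 6


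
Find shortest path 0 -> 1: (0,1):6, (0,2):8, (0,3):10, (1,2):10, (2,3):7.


Dijkstra from 0:
Distances: {0: 0, 1: 6, 2: 8, 3: 10}
Shortest distance to 1 = 6, path = [0, 1]


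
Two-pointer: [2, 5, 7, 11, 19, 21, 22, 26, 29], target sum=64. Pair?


Two pointers: lo=0, hi=8
No pair sums to 64


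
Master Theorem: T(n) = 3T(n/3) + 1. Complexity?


a=3, b=3, c=0. log_3(3)=1 > c=0. Case 1: O(n^log_b(a)) = O(n)
Complexity: O(n)


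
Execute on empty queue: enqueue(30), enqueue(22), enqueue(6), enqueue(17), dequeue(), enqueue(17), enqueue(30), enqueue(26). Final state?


enqueue(30) -> [30]
enqueue(22) -> [30, 22]
enqueue(6) -> [30, 22, 6]
enqueue(17) -> [30, 22, 6, 17]
dequeue() returns 30 -> [22, 6, 17]
enqueue(17) -> [22, 6, 17, 17]
enqueue(30) -> [22, 6, 17, 17, 30]
enqueue(26) -> [22, 6, 17, 17, 30, 26]
Final queue (front to back): [22, 6, 17, 17, 30, 26]


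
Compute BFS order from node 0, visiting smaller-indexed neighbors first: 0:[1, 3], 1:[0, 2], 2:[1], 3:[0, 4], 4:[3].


BFS queue: start with [0]
Visit order: [0, 1, 3, 2, 4]


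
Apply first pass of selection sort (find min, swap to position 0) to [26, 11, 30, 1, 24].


After one pass: [1, 11, 30, 26, 24]


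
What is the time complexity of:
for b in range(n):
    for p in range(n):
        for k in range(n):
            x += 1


Per nesting level: O(n) * O(n) * O(n) = O(n^3)
Complexity: O(n^3)


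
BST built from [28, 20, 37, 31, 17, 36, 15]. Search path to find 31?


BST root = 28
Search for 31: compare at each node
Path: [28, 37, 31]


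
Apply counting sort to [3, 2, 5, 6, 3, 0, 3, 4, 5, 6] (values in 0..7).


Count array: [1, 0, 1, 3, 1, 2, 2, 0]
Reconstruct: [0, 2, 3, 3, 3, 4, 5, 5, 6, 6]


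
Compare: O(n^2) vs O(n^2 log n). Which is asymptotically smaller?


quadratic grows slower than n^2 log n
O(n^2) is asymptotically smaller; O(n^2 log n) grows faster


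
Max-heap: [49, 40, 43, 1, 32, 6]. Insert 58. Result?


Append 58: [49, 40, 43, 1, 32, 6, 58]
Bubble up: swap idx 6(58) with idx 2(43); swap idx 2(58) with idx 0(49)
Result: [58, 40, 49, 1, 32, 6, 43]


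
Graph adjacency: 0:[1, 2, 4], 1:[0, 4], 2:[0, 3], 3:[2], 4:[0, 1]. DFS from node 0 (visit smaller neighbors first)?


DFS stack-based: start with [0]
Visit order: [0, 1, 4, 2, 3]


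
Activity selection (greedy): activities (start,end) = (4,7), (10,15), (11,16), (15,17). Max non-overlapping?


Greedy: pick earliest-ending, then skip overlaps.
Selected (3 activities): [(4, 7), (10, 15), (15, 17)]


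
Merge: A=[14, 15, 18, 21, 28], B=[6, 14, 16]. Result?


Compare heads, take smaller each step.
Merged: [6, 14, 14, 15, 16, 18, 21, 28]


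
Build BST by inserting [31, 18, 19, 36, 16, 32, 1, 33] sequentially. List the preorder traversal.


Root = 31; build tree by BST insertion.
Preorder traversal: [31, 18, 16, 1, 19, 36, 32, 33]


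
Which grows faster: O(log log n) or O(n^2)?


double-logarithmic grows slower than quadratic
O(log log n) is asymptotically smaller; O(n^2) grows faster


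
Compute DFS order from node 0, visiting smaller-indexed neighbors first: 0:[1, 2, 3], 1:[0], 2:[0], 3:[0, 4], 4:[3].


DFS stack-based: start with [0]
Visit order: [0, 1, 2, 3, 4]


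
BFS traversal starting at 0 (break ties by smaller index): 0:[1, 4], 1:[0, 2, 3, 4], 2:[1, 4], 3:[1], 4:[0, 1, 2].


BFS queue: start with [0]
Visit order: [0, 1, 4, 2, 3]


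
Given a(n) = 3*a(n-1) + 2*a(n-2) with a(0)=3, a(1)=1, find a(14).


Build bottom-up:
...a(12)=2712297, a(13)=9659989, a(14)=3*9659989+2*2712297=34404561


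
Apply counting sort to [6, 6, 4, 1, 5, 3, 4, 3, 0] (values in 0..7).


Count array: [1, 1, 0, 2, 2, 1, 2, 0]
Reconstruct: [0, 1, 3, 3, 4, 4, 5, 6, 6]


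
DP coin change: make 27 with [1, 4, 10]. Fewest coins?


dp[0]=0; dp[i]=1+min(dp[i-c] for c in coins)
...dp[22]=4, dp[23]=5, dp[24]=3, dp[25]=4, dp[26]=5, dp[27]=6
Minimum coins for 27 = 6


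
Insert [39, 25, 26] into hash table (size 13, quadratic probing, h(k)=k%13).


Insertions: 39->slot 0; 25->slot 12; 26->slot 1
Table: [39, 26, None, None, None, None, None, None, None, None, None, None, 25]


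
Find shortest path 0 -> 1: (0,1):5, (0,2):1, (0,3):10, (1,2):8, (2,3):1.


Dijkstra from 0:
Distances: {0: 0, 1: 5, 2: 1, 3: 2}
Shortest distance to 1 = 5, path = [0, 1]


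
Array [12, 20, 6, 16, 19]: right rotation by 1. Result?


Right rotate by 1: [19, 12, 20, 6, 16]


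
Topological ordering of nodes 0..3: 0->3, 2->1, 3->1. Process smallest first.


Kahn's algorithm, process smallest node first
Order: [0, 2, 3, 1]


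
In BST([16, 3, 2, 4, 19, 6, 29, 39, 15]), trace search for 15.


BST root = 16
Search for 15: compare at each node
Path: [16, 3, 4, 6, 15]


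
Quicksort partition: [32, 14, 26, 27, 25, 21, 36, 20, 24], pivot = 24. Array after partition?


Elements <= 24 go left of pivot.
Result: [14, 21, 20, 24, 25, 32, 36, 26, 27], pivot at index 3


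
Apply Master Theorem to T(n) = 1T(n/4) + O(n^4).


a=1, b=4, c=4. log_4(1)=0 < c=4. Case 3: O(n^c) = O(n^4)
Complexity: O(n^4)


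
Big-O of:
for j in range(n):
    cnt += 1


Per nesting level: O(n) = O(n)
Complexity: O(n)


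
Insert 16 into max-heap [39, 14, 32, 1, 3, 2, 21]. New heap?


Append 16: [39, 14, 32, 1, 3, 2, 21, 16]
Bubble up: swap idx 7(16) with idx 3(1); swap idx 3(16) with idx 1(14)
Result: [39, 16, 32, 14, 3, 2, 21, 1]


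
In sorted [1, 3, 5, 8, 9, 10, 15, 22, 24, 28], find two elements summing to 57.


Two pointers: lo=0, hi=9
No pair sums to 57


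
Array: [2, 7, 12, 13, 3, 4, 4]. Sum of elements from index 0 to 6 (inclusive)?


Prefix sums: [0, 2, 9, 21, 34, 37, 41, 45]
Sum[0..6] = prefix[7] - prefix[0] = 45 - 0 = 45


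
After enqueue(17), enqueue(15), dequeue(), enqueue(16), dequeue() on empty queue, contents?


enqueue(17) -> [17]
enqueue(15) -> [17, 15]
dequeue() returns 17 -> [15]
enqueue(16) -> [15, 16]
dequeue() returns 15 -> [16]
Final queue (front to back): [16]


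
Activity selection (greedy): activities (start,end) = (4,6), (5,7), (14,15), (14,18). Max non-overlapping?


Greedy: pick earliest-ending, then skip overlaps.
Selected (2 activities): [(4, 6), (14, 15)]


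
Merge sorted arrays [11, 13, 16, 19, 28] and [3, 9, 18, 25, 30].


Compare heads, take smaller each step.
Merged: [3, 9, 11, 13, 16, 18, 19, 25, 28, 30]


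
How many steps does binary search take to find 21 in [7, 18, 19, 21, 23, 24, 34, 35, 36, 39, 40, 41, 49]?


Search for 21:
[0,12] mid=6 arr[6]=34
[0,5] mid=2 arr[2]=19
[3,5] mid=4 arr[4]=23
[3,3] mid=3 arr[3]=21
Total: 4 comparisons


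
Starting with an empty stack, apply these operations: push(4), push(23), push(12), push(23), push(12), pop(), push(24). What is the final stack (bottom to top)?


push(4) -> [4]
push(23) -> [4, 23]
push(12) -> [4, 23, 12]
push(23) -> [4, 23, 12, 23]
push(12) -> [4, 23, 12, 23, 12]
pop() returns 12 -> [4, 23, 12, 23]
push(24) -> [4, 23, 12, 23, 24]
Final stack (bottom to top): [4, 23, 12, 23, 24]


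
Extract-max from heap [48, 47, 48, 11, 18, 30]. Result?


Max = 48
Replace root with last, heapify down
Resulting heap: [48, 47, 30, 11, 18]


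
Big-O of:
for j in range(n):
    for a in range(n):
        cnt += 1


Per nesting level: O(n) * O(n) = O(n^2)
Complexity: O(n^2)


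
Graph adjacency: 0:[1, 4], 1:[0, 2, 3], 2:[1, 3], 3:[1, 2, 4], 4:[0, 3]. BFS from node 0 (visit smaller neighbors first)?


BFS queue: start with [0]
Visit order: [0, 1, 4, 2, 3]


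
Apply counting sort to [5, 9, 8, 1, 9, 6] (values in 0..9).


Count array: [0, 1, 0, 0, 0, 1, 1, 0, 1, 2]
Reconstruct: [1, 5, 6, 8, 9, 9]


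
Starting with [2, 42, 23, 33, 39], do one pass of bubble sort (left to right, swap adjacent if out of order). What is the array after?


After one pass: [2, 23, 33, 39, 42]


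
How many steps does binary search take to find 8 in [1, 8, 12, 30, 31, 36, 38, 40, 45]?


Search for 8:
[0,8] mid=4 arr[4]=31
[0,3] mid=1 arr[1]=8
Total: 2 comparisons


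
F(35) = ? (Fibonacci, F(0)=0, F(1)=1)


F(n)=F(n-1)+F(n-2)
...F(33)=3524578, F(34)=5702887, F(35)=9227465


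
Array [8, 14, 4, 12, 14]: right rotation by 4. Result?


Right rotate by 4: [14, 4, 12, 14, 8]


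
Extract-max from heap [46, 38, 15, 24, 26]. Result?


Max = 46
Replace root with last, heapify down
Resulting heap: [38, 26, 15, 24]


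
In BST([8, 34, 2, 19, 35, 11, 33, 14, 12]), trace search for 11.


BST root = 8
Search for 11: compare at each node
Path: [8, 34, 19, 11]


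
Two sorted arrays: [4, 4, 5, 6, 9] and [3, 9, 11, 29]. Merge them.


Compare heads, take smaller each step.
Merged: [3, 4, 4, 5, 6, 9, 9, 11, 29]


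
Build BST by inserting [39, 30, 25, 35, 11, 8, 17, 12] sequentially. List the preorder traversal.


Root = 39; build tree by BST insertion.
Preorder traversal: [39, 30, 25, 11, 8, 17, 12, 35]


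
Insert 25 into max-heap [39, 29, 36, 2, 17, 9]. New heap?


Append 25: [39, 29, 36, 2, 17, 9, 25]
Bubble up: no swaps needed
Result: [39, 29, 36, 2, 17, 9, 25]


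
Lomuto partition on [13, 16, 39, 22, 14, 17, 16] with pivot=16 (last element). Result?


Elements <= 16 go left of pivot.
Result: [13, 16, 14, 16, 39, 17, 22], pivot at index 3


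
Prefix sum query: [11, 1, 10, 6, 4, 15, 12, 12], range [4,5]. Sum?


Prefix sums: [0, 11, 12, 22, 28, 32, 47, 59, 71]
Sum[4..5] = prefix[6] - prefix[4] = 47 - 28 = 19


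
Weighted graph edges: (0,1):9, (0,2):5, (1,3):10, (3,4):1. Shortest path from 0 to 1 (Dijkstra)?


Dijkstra from 0:
Distances: {0: 0, 1: 9, 2: 5, 3: 19, 4: 20}
Shortest distance to 1 = 9, path = [0, 1]


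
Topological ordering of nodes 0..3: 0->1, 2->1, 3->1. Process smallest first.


Kahn's algorithm, process smallest node first
Order: [0, 2, 3, 1]


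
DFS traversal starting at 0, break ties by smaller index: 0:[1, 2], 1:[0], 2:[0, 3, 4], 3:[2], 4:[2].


DFS stack-based: start with [0]
Visit order: [0, 1, 2, 3, 4]


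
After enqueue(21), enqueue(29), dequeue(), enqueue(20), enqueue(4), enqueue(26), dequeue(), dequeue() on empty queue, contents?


enqueue(21) -> [21]
enqueue(29) -> [21, 29]
dequeue() returns 21 -> [29]
enqueue(20) -> [29, 20]
enqueue(4) -> [29, 20, 4]
enqueue(26) -> [29, 20, 4, 26]
dequeue() returns 29 -> [20, 4, 26]
dequeue() returns 20 -> [4, 26]
Final queue (front to back): [4, 26]


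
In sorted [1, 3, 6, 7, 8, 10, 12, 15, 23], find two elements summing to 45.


Two pointers: lo=0, hi=8
No pair sums to 45


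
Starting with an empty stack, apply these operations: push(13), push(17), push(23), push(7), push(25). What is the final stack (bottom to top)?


push(13) -> [13]
push(17) -> [13, 17]
push(23) -> [13, 17, 23]
push(7) -> [13, 17, 23, 7]
push(25) -> [13, 17, 23, 7, 25]
Final stack (bottom to top): [13, 17, 23, 7, 25]


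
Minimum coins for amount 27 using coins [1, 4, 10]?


dp[0]=0; dp[i]=1+min(dp[i-c] for c in coins)
...dp[22]=4, dp[23]=5, dp[24]=3, dp[25]=4, dp[26]=5, dp[27]=6
Minimum coins for 27 = 6


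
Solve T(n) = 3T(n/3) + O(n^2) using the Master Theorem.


a=3, b=3, c=2. log_3(3)=1 < c=2. Case 3: O(n^c) = O(n^2)
Complexity: O(n^2)


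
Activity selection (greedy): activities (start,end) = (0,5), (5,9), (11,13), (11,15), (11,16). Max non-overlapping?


Greedy: pick earliest-ending, then skip overlaps.
Selected (3 activities): [(0, 5), (5, 9), (11, 13)]


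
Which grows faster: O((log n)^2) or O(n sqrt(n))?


polylogarithmic grows slower than n^1.5
O((log n)^2) is asymptotically smaller; O(n sqrt(n)) grows faster


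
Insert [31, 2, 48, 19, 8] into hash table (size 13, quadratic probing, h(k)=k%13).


Insertions: 31->slot 5; 2->slot 2; 48->slot 9; 19->slot 6; 8->slot 8
Table: [None, None, 2, None, None, 31, 19, None, 8, 48, None, None, None]


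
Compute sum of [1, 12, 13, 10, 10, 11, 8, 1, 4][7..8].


Prefix sums: [0, 1, 13, 26, 36, 46, 57, 65, 66, 70]
Sum[7..8] = prefix[9] - prefix[7] = 70 - 65 = 5


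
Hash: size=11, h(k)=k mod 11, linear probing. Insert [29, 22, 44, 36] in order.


Insertions: 29->slot 7; 22->slot 0; 44->slot 1; 36->slot 3
Table: [22, 44, None, 36, None, None, None, 29, None, None, None]


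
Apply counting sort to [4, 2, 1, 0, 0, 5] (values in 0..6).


Count array: [2, 1, 1, 0, 1, 1, 0]
Reconstruct: [0, 0, 1, 2, 4, 5]


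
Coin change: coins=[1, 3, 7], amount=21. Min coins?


dp[0]=0; dp[i]=1+min(dp[i-c] for c in coins)
...dp[16]=4, dp[17]=3, dp[18]=4, dp[19]=5, dp[20]=4, dp[21]=3
Minimum coins for 21 = 3


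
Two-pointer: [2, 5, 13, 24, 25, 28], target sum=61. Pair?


Two pointers: lo=0, hi=5
No pair sums to 61


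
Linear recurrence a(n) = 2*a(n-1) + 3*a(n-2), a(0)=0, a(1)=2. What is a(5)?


Build bottom-up:
...a(3)=14, a(4)=40, a(5)=2*40+3*14=122


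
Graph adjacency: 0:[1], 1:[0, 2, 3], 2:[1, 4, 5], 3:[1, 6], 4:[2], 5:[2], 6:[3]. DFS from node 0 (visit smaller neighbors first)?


DFS stack-based: start with [0]
Visit order: [0, 1, 2, 4, 5, 3, 6]


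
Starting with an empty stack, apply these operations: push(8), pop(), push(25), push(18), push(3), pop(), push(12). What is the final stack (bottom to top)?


push(8) -> [8]
pop() returns 8 -> []
push(25) -> [25]
push(18) -> [25, 18]
push(3) -> [25, 18, 3]
pop() returns 3 -> [25, 18]
push(12) -> [25, 18, 12]
Final stack (bottom to top): [25, 18, 12]


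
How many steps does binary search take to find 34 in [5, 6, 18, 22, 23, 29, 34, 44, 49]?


Search for 34:
[0,8] mid=4 arr[4]=23
[5,8] mid=6 arr[6]=34
Total: 2 comparisons


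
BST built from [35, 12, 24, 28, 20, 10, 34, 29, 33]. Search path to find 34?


BST root = 35
Search for 34: compare at each node
Path: [35, 12, 24, 28, 34]


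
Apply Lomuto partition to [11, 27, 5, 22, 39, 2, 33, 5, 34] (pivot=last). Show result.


Elements <= 34 go left of pivot.
Result: [11, 27, 5, 22, 2, 33, 5, 34, 39], pivot at index 7


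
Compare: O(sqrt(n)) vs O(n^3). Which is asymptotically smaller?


sublinear grows slower than cubic
O(sqrt(n)) is asymptotically smaller; O(n^3) grows faster


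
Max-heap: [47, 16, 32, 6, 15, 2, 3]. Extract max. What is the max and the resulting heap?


Max = 47
Replace root with last, heapify down
Resulting heap: [32, 16, 3, 6, 15, 2]


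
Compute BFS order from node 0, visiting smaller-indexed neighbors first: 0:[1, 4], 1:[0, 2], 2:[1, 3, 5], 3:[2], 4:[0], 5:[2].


BFS queue: start with [0]
Visit order: [0, 1, 4, 2, 3, 5]


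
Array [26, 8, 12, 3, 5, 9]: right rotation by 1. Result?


Right rotate by 1: [9, 26, 8, 12, 3, 5]


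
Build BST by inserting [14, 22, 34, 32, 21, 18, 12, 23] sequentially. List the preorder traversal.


Root = 14; build tree by BST insertion.
Preorder traversal: [14, 12, 22, 21, 18, 34, 32, 23]


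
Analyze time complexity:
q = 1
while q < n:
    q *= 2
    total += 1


Per nesting level: O(log n) = O(log n)
Complexity: O(log n)


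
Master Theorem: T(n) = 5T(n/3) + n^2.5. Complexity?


a=5, b=3, c=2.5. log_3(5)=1.465 < c=2.5. Case 3: O(n^c) = O(n^2.500)
Complexity: O(n^2.500)


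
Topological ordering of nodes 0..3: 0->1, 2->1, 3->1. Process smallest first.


Kahn's algorithm, process smallest node first
Order: [0, 2, 3, 1]


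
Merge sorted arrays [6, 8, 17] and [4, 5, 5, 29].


Compare heads, take smaller each step.
Merged: [4, 5, 5, 6, 8, 17, 29]


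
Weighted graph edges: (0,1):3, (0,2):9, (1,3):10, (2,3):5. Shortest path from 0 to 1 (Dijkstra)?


Dijkstra from 0:
Distances: {0: 0, 1: 3, 2: 9, 3: 13}
Shortest distance to 1 = 3, path = [0, 1]


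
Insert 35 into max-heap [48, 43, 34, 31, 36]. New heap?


Append 35: [48, 43, 34, 31, 36, 35]
Bubble up: swap idx 5(35) with idx 2(34)
Result: [48, 43, 35, 31, 36, 34]


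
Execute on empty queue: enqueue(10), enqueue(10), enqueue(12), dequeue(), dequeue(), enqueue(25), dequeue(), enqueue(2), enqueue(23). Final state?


enqueue(10) -> [10]
enqueue(10) -> [10, 10]
enqueue(12) -> [10, 10, 12]
dequeue() returns 10 -> [10, 12]
dequeue() returns 10 -> [12]
enqueue(25) -> [12, 25]
dequeue() returns 12 -> [25]
enqueue(2) -> [25, 2]
enqueue(23) -> [25, 2, 23]
Final queue (front to back): [25, 2, 23]


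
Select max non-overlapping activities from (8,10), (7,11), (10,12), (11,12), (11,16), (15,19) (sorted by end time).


Greedy: pick earliest-ending, then skip overlaps.
Selected (3 activities): [(8, 10), (10, 12), (15, 19)]


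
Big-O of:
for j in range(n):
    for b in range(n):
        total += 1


Per nesting level: O(n) * O(n) = O(n^2)
Complexity: O(n^2)


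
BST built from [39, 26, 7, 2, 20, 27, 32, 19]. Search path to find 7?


BST root = 39
Search for 7: compare at each node
Path: [39, 26, 7]


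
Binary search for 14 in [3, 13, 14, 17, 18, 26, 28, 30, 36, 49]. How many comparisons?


Search for 14:
[0,9] mid=4 arr[4]=18
[0,3] mid=1 arr[1]=13
[2,3] mid=2 arr[2]=14
Total: 3 comparisons


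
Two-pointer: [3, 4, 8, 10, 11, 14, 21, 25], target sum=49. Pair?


Two pointers: lo=0, hi=7
No pair sums to 49


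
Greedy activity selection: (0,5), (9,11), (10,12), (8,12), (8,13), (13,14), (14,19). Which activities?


Greedy: pick earliest-ending, then skip overlaps.
Selected (4 activities): [(0, 5), (9, 11), (13, 14), (14, 19)]


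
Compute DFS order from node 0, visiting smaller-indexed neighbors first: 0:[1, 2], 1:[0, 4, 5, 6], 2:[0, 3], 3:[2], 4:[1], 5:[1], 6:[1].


DFS stack-based: start with [0]
Visit order: [0, 1, 4, 5, 6, 2, 3]


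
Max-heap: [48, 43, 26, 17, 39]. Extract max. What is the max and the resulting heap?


Max = 48
Replace root with last, heapify down
Resulting heap: [43, 39, 26, 17]


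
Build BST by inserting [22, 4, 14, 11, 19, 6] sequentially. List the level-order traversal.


Root = 22; build tree by BST insertion.
Level-Order traversal: [22, 4, 14, 11, 19, 6]


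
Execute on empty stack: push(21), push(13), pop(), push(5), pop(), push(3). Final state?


push(21) -> [21]
push(13) -> [21, 13]
pop() returns 13 -> [21]
push(5) -> [21, 5]
pop() returns 5 -> [21]
push(3) -> [21, 3]
Final stack (bottom to top): [21, 3]


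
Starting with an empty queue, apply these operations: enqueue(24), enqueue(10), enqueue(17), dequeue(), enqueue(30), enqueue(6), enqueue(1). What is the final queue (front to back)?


enqueue(24) -> [24]
enqueue(10) -> [24, 10]
enqueue(17) -> [24, 10, 17]
dequeue() returns 24 -> [10, 17]
enqueue(30) -> [10, 17, 30]
enqueue(6) -> [10, 17, 30, 6]
enqueue(1) -> [10, 17, 30, 6, 1]
Final queue (front to back): [10, 17, 30, 6, 1]


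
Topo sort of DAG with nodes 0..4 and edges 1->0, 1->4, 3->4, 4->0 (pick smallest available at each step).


Kahn's algorithm, process smallest node first
Order: [1, 2, 3, 4, 0]


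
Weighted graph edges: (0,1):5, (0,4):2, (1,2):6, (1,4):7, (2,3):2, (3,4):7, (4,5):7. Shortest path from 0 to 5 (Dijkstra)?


Dijkstra from 0:
Distances: {0: 0, 1: 5, 2: 11, 3: 9, 4: 2, 5: 9}
Shortest distance to 5 = 9, path = [0, 4, 5]


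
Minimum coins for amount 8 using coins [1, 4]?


dp[0]=0; dp[i]=1+min(dp[i-c] for c in coins)
...dp[3]=3, dp[4]=1, dp[5]=2, dp[6]=3, dp[7]=4, dp[8]=2
Minimum coins for 8 = 2


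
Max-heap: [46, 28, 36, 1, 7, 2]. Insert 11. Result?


Append 11: [46, 28, 36, 1, 7, 2, 11]
Bubble up: no swaps needed
Result: [46, 28, 36, 1, 7, 2, 11]


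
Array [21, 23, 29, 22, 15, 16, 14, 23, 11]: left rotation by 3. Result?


Left rotate by 3: [22, 15, 16, 14, 23, 11, 21, 23, 29]


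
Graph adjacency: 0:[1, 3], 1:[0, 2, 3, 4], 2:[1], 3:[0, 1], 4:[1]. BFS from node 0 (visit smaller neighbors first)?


BFS queue: start with [0]
Visit order: [0, 1, 3, 2, 4]


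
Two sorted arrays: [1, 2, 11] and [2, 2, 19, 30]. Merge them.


Compare heads, take smaller each step.
Merged: [1, 2, 2, 2, 11, 19, 30]


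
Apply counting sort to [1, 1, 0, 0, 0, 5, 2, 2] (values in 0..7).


Count array: [3, 2, 2, 0, 0, 1, 0, 0]
Reconstruct: [0, 0, 0, 1, 1, 2, 2, 5]


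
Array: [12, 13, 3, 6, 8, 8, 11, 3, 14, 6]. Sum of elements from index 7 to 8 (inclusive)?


Prefix sums: [0, 12, 25, 28, 34, 42, 50, 61, 64, 78, 84]
Sum[7..8] = prefix[9] - prefix[7] = 78 - 61 = 17


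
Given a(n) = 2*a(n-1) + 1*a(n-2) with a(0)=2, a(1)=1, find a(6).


Build bottom-up:
...a(4)=22, a(5)=53, a(6)=2*53+1*22=128


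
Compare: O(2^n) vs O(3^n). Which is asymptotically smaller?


exponential grows slower than exponential (base 3)
O(2^n) is asymptotically smaller; O(3^n) grows faster


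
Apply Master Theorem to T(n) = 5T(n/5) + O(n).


a=5, b=5, c=1. log_5(5)=1 = c=1. Case 2: O(n^c log n) = O(n log n)
Complexity: O(n log n)


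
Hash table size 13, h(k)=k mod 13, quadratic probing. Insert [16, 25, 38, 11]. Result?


Insertions: 16->slot 3; 25->slot 12; 38->slot 0; 11->slot 11
Table: [38, None, None, 16, None, None, None, None, None, None, None, 11, 25]


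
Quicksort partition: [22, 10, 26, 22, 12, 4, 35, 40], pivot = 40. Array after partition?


Elements <= 40 go left of pivot.
Result: [22, 10, 26, 22, 12, 4, 35, 40], pivot at index 7


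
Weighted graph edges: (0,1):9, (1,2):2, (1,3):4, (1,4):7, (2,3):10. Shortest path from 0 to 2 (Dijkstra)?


Dijkstra from 0:
Distances: {0: 0, 1: 9, 2: 11, 3: 13, 4: 16}
Shortest distance to 2 = 11, path = [0, 1, 2]


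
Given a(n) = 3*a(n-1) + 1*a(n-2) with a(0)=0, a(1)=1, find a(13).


Build bottom-up:
...a(11)=141481, a(12)=467280, a(13)=3*467280+1*141481=1543321


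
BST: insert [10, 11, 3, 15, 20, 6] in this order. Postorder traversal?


Root = 10; build tree by BST insertion.
Postorder traversal: [6, 3, 20, 15, 11, 10]


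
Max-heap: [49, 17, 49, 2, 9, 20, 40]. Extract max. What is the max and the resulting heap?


Max = 49
Replace root with last, heapify down
Resulting heap: [49, 17, 40, 2, 9, 20]


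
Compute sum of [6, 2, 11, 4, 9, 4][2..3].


Prefix sums: [0, 6, 8, 19, 23, 32, 36]
Sum[2..3] = prefix[4] - prefix[2] = 23 - 8 = 15


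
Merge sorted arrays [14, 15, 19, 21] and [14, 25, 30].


Compare heads, take smaller each step.
Merged: [14, 14, 15, 19, 21, 25, 30]


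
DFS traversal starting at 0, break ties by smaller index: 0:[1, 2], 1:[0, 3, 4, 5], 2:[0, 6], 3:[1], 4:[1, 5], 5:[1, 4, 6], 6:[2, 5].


DFS stack-based: start with [0]
Visit order: [0, 1, 3, 4, 5, 6, 2]


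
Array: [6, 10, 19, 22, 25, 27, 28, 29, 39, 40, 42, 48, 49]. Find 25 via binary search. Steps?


Search for 25:
[0,12] mid=6 arr[6]=28
[0,5] mid=2 arr[2]=19
[3,5] mid=4 arr[4]=25
Total: 3 comparisons


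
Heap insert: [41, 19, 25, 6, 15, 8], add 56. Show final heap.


Append 56: [41, 19, 25, 6, 15, 8, 56]
Bubble up: swap idx 6(56) with idx 2(25); swap idx 2(56) with idx 0(41)
Result: [56, 19, 41, 6, 15, 8, 25]


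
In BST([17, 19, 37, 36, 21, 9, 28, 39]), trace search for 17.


BST root = 17
Search for 17: compare at each node
Path: [17]


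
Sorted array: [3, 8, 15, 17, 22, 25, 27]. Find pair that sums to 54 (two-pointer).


Two pointers: lo=0, hi=6
No pair sums to 54


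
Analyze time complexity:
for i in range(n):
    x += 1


Per nesting level: O(n) = O(n)
Complexity: O(n)


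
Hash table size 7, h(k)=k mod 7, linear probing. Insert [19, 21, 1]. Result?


Insertions: 19->slot 5; 21->slot 0; 1->slot 1
Table: [21, 1, None, None, None, 19, None]


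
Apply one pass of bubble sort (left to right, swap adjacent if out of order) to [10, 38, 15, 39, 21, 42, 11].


After one pass: [10, 15, 38, 21, 39, 11, 42]


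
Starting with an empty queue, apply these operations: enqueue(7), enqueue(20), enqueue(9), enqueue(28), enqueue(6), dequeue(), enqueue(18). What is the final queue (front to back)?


enqueue(7) -> [7]
enqueue(20) -> [7, 20]
enqueue(9) -> [7, 20, 9]
enqueue(28) -> [7, 20, 9, 28]
enqueue(6) -> [7, 20, 9, 28, 6]
dequeue() returns 7 -> [20, 9, 28, 6]
enqueue(18) -> [20, 9, 28, 6, 18]
Final queue (front to back): [20, 9, 28, 6, 18]


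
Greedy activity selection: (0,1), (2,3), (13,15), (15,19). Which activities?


Greedy: pick earliest-ending, then skip overlaps.
Selected (4 activities): [(0, 1), (2, 3), (13, 15), (15, 19)]


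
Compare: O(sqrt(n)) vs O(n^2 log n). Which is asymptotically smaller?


sublinear grows slower than n^2 log n
O(sqrt(n)) is asymptotically smaller; O(n^2 log n) grows faster


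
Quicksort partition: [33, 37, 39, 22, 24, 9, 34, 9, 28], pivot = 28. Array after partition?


Elements <= 28 go left of pivot.
Result: [22, 24, 9, 9, 28, 39, 34, 33, 37], pivot at index 4


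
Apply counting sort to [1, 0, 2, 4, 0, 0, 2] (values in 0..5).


Count array: [3, 1, 2, 0, 1, 0]
Reconstruct: [0, 0, 0, 1, 2, 2, 4]


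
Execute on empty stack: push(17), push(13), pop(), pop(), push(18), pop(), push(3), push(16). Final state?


push(17) -> [17]
push(13) -> [17, 13]
pop() returns 13 -> [17]
pop() returns 17 -> []
push(18) -> [18]
pop() returns 18 -> []
push(3) -> [3]
push(16) -> [3, 16]
Final stack (bottom to top): [3, 16]


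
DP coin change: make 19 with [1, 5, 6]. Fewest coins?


dp[0]=0; dp[i]=1+min(dp[i-c] for c in coins)
...dp[14]=4, dp[15]=3, dp[16]=3, dp[17]=3, dp[18]=3, dp[19]=4
Minimum coins for 19 = 4


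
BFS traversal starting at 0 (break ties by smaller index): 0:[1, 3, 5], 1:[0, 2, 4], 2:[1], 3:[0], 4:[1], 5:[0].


BFS queue: start with [0]
Visit order: [0, 1, 3, 5, 2, 4]


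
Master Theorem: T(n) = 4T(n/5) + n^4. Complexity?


a=4, b=5, c=4. log_5(4)=0.861 < c=4. Case 3: O(n^c) = O(n^4)
Complexity: O(n^4)


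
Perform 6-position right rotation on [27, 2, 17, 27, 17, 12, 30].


Right rotate by 6: [2, 17, 27, 17, 12, 30, 27]


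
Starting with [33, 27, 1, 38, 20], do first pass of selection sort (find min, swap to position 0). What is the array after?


After one pass: [1, 27, 33, 38, 20]


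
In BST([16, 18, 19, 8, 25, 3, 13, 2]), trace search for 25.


BST root = 16
Search for 25: compare at each node
Path: [16, 18, 19, 25]


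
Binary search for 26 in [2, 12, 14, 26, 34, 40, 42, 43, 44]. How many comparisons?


Search for 26:
[0,8] mid=4 arr[4]=34
[0,3] mid=1 arr[1]=12
[2,3] mid=2 arr[2]=14
[3,3] mid=3 arr[3]=26
Total: 4 comparisons


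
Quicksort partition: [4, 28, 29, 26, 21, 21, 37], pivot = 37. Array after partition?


Elements <= 37 go left of pivot.
Result: [4, 28, 29, 26, 21, 21, 37], pivot at index 6


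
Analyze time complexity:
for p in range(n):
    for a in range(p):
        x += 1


Per nesting level: O(n) * O(n) [triangular over p] = O(n^2)
Complexity: O(n^2)


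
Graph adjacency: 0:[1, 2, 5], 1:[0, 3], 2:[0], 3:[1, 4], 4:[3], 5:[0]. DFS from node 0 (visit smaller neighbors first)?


DFS stack-based: start with [0]
Visit order: [0, 1, 3, 4, 2, 5]


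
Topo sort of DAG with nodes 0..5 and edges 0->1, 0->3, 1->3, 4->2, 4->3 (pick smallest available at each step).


Kahn's algorithm, process smallest node first
Order: [0, 1, 4, 2, 3, 5]


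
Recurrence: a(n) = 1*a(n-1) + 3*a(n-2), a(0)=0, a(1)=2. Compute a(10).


Build bottom-up:
...a(8)=434, a(9)=1016, a(10)=1*1016+3*434=2318


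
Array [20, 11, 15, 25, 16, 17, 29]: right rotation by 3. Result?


Right rotate by 3: [16, 17, 29, 20, 11, 15, 25]


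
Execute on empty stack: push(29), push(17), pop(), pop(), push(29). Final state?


push(29) -> [29]
push(17) -> [29, 17]
pop() returns 17 -> [29]
pop() returns 29 -> []
push(29) -> [29]
Final stack (bottom to top): [29]


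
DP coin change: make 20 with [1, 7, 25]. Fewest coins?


dp[0]=0; dp[i]=1+min(dp[i-c] for c in coins)
...dp[15]=3, dp[16]=4, dp[17]=5, dp[18]=6, dp[19]=7, dp[20]=8
Minimum coins for 20 = 8


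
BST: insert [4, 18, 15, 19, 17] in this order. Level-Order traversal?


Root = 4; build tree by BST insertion.
Level-Order traversal: [4, 18, 15, 19, 17]


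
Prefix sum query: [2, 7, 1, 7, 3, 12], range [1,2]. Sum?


Prefix sums: [0, 2, 9, 10, 17, 20, 32]
Sum[1..2] = prefix[3] - prefix[1] = 10 - 2 = 8


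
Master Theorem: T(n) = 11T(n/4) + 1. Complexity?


a=11, b=4, c=0. log_4(11)=1.730 > c=0. Case 1: O(n^log_b(a)) = O(n^1.730)
Complexity: O(n^1.730)


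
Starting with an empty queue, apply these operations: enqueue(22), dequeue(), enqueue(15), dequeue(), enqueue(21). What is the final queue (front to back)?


enqueue(22) -> [22]
dequeue() returns 22 -> []
enqueue(15) -> [15]
dequeue() returns 15 -> []
enqueue(21) -> [21]
Final queue (front to back): [21]


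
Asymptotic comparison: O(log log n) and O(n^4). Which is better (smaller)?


double-logarithmic grows slower than quartic
O(log log n) is asymptotically smaller; O(n^4) grows faster


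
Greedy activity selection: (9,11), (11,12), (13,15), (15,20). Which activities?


Greedy: pick earliest-ending, then skip overlaps.
Selected (4 activities): [(9, 11), (11, 12), (13, 15), (15, 20)]


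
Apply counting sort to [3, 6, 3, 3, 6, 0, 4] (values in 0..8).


Count array: [1, 0, 0, 3, 1, 0, 2, 0, 0]
Reconstruct: [0, 3, 3, 3, 4, 6, 6]


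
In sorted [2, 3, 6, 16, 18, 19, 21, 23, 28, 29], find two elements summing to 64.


Two pointers: lo=0, hi=9
No pair sums to 64


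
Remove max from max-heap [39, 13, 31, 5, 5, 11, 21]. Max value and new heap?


Max = 39
Replace root with last, heapify down
Resulting heap: [31, 13, 21, 5, 5, 11]


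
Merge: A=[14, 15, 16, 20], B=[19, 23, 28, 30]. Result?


Compare heads, take smaller each step.
Merged: [14, 15, 16, 19, 20, 23, 28, 30]


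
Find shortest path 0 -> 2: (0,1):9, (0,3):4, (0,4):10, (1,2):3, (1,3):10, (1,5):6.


Dijkstra from 0:
Distances: {0: 0, 1: 9, 2: 12, 3: 4, 4: 10, 5: 15}
Shortest distance to 2 = 12, path = [0, 1, 2]
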